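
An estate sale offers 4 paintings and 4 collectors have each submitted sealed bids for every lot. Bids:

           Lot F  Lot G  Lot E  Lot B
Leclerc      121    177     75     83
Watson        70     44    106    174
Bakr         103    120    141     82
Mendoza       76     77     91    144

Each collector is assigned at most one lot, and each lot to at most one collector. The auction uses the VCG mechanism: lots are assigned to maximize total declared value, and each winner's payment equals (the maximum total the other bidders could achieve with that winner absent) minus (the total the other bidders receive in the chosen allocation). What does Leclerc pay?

Efficient allocation: Leclerc→Lot G ($177), Watson→Lot B ($174), Bakr→Lot E ($141), Mendoza→Lot F ($76); total welfare W = $568.
Leclerc receives Lot G at value $177, so the others get W − 177 = $391.
Without Leclerc: best allocation of the remaining 3 bidders over all 4 lots is Watson→Lot B ($174), Bakr→Lot E ($141), Mendoza→Lot G ($77), total $392.
VCG payment = (others' best without Leclerc) − (others' welfare with Leclerc) = 392 − 391 = $1.

Leclerc pays $1.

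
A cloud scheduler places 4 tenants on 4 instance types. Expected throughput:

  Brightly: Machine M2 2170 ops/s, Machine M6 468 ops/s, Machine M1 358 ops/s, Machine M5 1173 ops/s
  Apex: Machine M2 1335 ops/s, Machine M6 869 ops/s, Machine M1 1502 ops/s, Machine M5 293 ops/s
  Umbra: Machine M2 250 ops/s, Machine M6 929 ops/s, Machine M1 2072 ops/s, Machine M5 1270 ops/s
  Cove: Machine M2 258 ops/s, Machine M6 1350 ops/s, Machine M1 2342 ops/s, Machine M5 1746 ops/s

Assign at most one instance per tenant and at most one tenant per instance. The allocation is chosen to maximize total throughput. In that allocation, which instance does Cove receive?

Optimal: Brightly→Machine M2 (2170 ops/s), Apex→Machine M6 (869 ops/s), Umbra→Machine M1 (2072 ops/s), Cove→Machine M5 (1746 ops/s) — total 2170+869+2072+1746 = 6857 ops/s.
Max-entry greedy (repeatedly take the single best remaining cell) gives 6651 ops/s, worse by 206.
Cove's own top instance is Machine M1 (2342 ops/s), but forcing Cove→Machine M1 and reassigning the rest optimally gives only 6651 ops/s — worse by 206.

Cove receives Machine M5.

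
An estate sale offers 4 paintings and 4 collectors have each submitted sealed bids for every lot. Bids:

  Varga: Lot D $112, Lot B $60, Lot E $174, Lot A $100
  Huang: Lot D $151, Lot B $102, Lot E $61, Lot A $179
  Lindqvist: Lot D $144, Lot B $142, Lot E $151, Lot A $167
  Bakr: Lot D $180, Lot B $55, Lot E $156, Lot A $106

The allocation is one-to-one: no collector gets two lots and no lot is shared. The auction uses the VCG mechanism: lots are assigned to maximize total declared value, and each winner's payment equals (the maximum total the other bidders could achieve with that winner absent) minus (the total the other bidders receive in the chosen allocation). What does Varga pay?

Efficient allocation: Varga→Lot E ($174), Huang→Lot A ($179), Lindqvist→Lot B ($142), Bakr→Lot D ($180); total welfare W = $675.
Varga receives Lot E at value $174, so the others get W − 174 = $501.
Without Varga: best allocation of the remaining 3 bidders over all 4 lots is Huang→Lot A ($179), Lindqvist→Lot E ($151), Bakr→Lot D ($180), total $510.
VCG payment = (others' best without Varga) − (others' welfare with Varga) = 510 − 501 = $9.

Varga pays $9.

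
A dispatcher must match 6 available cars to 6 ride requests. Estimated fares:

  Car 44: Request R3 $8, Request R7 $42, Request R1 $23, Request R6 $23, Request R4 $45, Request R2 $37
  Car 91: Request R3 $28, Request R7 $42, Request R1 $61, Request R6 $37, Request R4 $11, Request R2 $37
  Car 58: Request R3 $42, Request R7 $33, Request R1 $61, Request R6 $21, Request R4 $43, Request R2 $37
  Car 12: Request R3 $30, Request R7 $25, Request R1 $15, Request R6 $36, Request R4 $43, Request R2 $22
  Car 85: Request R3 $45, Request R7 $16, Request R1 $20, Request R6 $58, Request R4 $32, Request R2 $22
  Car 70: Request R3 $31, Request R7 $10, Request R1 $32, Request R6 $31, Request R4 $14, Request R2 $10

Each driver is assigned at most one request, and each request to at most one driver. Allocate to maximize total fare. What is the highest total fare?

Maximum total: $272

Optimal: Car 44→Request R7 ($42), Car 91→Request R1 ($61), Car 58→Request R2 ($37), Car 12→Request R4 ($43), Car 85→Request R6 ($58), Car 70→Request R3 ($31) — total 42+61+37+43+58+31 = $272.
Row-greedy (each driver in turn takes its best remaining request) gives $216, worse by 56.
Swapping Car 12↔Car 85 (Car 12→Request R6 $36, Car 85→Request R4 $32) loses 33.
Checked against all permutations: $272 is optimal.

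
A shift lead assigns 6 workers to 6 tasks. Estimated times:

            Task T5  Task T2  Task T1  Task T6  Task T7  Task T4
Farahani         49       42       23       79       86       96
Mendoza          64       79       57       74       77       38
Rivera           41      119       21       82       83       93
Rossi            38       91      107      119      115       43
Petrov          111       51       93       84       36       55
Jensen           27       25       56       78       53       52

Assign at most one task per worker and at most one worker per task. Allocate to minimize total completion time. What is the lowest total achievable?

Min total: 237 min

This is a one-to-one assignment (minimum-cost bipartite matching).
Optimal: Farahani→Task T6 (79 min), Mendoza→Task T4 (38 min), Rivera→Task T1 (21 min), Rossi→Task T5 (38 min), Petrov→Task T7 (36 min), Jensen→Task T2 (25 min) — total 79+38+21+38+36+25 = 237 min.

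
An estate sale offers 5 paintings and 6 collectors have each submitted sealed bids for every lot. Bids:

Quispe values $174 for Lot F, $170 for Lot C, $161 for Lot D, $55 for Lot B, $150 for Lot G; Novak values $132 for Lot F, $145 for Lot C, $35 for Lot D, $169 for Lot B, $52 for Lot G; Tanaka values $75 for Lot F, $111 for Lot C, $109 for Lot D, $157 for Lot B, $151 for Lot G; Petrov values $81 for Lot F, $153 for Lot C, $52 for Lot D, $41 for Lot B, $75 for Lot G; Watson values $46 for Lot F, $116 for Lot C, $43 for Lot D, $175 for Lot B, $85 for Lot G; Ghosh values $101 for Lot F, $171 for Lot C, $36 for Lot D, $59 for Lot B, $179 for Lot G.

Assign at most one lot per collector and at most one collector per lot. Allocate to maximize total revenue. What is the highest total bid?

Maximum total: $800

Optimal: Novak→Lot F ($132), Petrov→Lot C ($153), Quispe→Lot D ($161), Watson→Lot B ($175), Ghosh→Lot G ($179) — total 132+153+161+175+179 = $800.
Column-greedy (each lot in turn goes to its best remaining collector) gives $704, worse by 96.
Swapping Watson↔Ghosh (Watson→Lot G $85, Ghosh→Lot B $59) loses 210.
Checked against all permutations: $800 is optimal.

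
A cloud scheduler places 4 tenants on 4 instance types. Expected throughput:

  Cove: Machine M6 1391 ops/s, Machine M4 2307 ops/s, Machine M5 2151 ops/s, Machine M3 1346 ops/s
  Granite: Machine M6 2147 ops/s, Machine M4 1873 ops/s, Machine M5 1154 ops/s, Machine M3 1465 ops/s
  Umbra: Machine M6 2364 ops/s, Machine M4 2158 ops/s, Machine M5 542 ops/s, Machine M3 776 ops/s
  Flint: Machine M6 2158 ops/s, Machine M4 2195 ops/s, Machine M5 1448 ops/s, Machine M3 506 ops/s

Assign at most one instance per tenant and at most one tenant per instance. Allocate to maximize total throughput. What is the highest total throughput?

Max total: 8175 ops/s

Optimal: Cove→Machine M5 (2151 ops/s), Granite→Machine M3 (1465 ops/s), Umbra→Machine M6 (2364 ops/s), Flint→Machine M4 (2195 ops/s) — total 2151+1465+2364+2195 = 8175 ops/s.
Column-greedy (each instance in turn goes to its best remaining tenant) gives 7584 ops/s, worse by 591.
Next-best assignment: Cove→Machine M5, Granite→Machine M3, Umbra→Machine M4, Flint→Machine M6 = 7932 ops/s.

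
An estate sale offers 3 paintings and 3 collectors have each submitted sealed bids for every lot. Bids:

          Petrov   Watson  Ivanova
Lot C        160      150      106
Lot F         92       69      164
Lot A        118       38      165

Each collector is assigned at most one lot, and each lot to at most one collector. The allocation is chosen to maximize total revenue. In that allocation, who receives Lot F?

Ivanova receives Lot F.

Optimal: Petrov→Lot A ($118), Watson→Lot C ($150), Ivanova→Lot F ($164) — total 118+150+164 = $432.
Column-greedy (each lot in turn goes to its best remaining collector) gives $362, worse by 70.
Checked against all permutations: $432 is optimal.
Ivanova's own top lot is Lot A ($165), but forcing Ivanova→Lot A and reassigning the rest optimally gives only $407 — worse by 25.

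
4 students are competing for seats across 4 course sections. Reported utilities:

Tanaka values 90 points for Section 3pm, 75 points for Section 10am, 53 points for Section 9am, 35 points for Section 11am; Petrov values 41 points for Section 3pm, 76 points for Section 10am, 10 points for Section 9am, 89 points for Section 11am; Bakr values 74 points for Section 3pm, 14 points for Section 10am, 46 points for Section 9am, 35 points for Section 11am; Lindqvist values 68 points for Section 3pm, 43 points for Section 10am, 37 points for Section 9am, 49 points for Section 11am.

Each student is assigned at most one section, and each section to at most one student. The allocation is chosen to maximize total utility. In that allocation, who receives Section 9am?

Bakr receives Section 9am.

Treat this as an assignment problem: match each student to one section.
Optimal: Tanaka→Section 10am (75 points), Petrov→Section 11am (89 points), Bakr→Section 9am (46 points), Lindqvist→Section 3pm (68 points) — total 75+89+46+68 = 278 points.
Bakr's own top section is Section 3pm (74 points), but forcing Bakr→Section 3pm and reassigning the rest optimally gives only 275 points — worse by 3.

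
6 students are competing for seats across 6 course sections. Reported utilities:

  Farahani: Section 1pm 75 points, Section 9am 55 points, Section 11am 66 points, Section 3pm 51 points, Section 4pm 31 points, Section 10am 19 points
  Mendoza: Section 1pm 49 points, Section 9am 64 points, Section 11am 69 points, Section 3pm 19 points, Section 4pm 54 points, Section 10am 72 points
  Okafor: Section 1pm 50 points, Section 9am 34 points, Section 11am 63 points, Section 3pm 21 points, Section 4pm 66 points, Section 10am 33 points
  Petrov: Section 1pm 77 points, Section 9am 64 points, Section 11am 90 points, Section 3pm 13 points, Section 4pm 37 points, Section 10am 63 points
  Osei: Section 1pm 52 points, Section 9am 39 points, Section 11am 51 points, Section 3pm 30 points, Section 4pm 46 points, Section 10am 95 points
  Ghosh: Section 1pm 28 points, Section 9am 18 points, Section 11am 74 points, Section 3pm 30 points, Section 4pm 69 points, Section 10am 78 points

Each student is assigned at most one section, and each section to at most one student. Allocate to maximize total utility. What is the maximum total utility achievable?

Max total: 427 points

This is a one-to-one assignment (maximum-weight bipartite matching).
Optimal: Farahani→Section 3pm (51 points), Mendoza→Section 9am (64 points), Okafor→Section 4pm (66 points), Petrov→Section 1pm (77 points), Osei→Section 10am (95 points), Ghosh→Section 11am (74 points) — total 51+64+66+77+95+74 = 427 points.
Max-entry greedy (repeatedly take the single best remaining cell) gives 414 points, worse by 13.
Next-best assignment: Farahani→Section 1pm, Mendoza→Section 9am, Okafor→Section 4pm, Petrov→Section 11am, Osei→Section 10am, Ghosh→Section 3pm = 420 points.
Swapping Mendoza↔Osei (Mendoza→Section 10am 72 points, Osei→Section 9am 39 points) loses 48.
No other one-to-one assignment exceeds 427 points.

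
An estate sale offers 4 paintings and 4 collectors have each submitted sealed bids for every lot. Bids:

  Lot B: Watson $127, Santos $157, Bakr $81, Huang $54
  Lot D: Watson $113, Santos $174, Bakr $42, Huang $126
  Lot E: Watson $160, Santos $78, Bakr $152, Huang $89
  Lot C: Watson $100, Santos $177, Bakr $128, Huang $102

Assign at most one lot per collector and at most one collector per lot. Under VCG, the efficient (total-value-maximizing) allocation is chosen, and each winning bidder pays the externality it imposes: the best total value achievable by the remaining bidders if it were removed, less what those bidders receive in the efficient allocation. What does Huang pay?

Huang pays $6.

Efficient allocation: Watson→Lot B ($127), Santos→Lot C ($177), Bakr→Lot E ($152), Huang→Lot D ($126); total welfare W = $582.
Huang receives Lot D at value $126, so the others get W − 126 = $456.
Without Huang: best allocation of the remaining 3 bidders over all 4 lots is Watson→Lot E ($160), Santos→Lot D ($174), Bakr→Lot C ($128), total $462.
VCG payment = (others' best without Huang) − (others' welfare with Huang) = 462 − 456 = $6.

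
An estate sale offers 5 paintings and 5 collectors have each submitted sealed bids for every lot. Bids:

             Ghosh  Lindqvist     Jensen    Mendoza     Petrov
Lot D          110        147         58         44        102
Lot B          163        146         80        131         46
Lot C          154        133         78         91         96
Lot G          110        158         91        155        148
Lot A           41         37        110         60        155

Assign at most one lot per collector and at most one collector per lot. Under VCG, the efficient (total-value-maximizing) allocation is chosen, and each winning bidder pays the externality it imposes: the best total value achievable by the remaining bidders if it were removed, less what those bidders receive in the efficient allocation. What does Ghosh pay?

Efficient allocation: Ghosh→Lot B ($163), Lindqvist→Lot D ($147), Jensen→Lot C ($78), Mendoza→Lot G ($155), Petrov→Lot A ($155); total welfare W = $698.
Ghosh receives Lot B at value $163, so the others get W − 163 = $535.
Without Ghosh: best allocation of the remaining 4 bidders over all 5 lots is Lindqvist→Lot D ($147), Jensen→Lot B ($80), Mendoza→Lot G ($155), Petrov→Lot A ($155), total $537.
VCG payment = (others' best without Ghosh) − (others' welfare with Ghosh) = 537 − 535 = $2.

Ghosh pays $2.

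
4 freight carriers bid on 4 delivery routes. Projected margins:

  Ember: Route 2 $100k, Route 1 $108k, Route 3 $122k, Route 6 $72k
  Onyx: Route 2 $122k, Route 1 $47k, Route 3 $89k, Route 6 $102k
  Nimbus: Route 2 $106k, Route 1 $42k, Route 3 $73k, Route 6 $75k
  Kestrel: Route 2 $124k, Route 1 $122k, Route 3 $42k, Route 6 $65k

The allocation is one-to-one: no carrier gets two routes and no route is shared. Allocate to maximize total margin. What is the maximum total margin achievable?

This is a one-to-one assignment (maximum-weight bipartite matching).
Optimal: Ember→Route 3 ($122k), Onyx→Route 6 ($102k), Nimbus→Route 2 ($106k), Kestrel→Route 1 ($122k) — total 122+102+106+122 = $452k.
Column-greedy (each route in turn goes to its best remaining carrier) gives $396k, worse by 56.
Next-best assignment: Ember→Route 3, Onyx→Route 2, Nimbus→Route 6, Kestrel→Route 1 = $441k.
Every other assignment is strictly worse.

Max total: $452k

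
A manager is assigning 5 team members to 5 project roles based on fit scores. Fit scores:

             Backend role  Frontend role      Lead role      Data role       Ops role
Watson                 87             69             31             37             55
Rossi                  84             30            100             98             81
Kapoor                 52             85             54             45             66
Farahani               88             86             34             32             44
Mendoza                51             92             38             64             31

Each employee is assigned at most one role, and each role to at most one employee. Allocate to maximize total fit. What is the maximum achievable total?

Optimal: Watson→Backend role (87 pts), Rossi→Lead role (100 pts), Kapoor→Ops role (66 pts), Farahani→Frontend role (86 pts), Mendoza→Data role (64 pts) — total 87+100+66+86+64 = 403 pts.
Column-greedy (each role in turn goes to its best remaining employee) gives 380 pts, worse by 23.
Next-best assignment: Watson→Ops role, Rossi→Lead role, Kapoor→Frontend role, Farahani→Backend role, Mendoza→Data role = 392 pts.

Maximum total: 403 pts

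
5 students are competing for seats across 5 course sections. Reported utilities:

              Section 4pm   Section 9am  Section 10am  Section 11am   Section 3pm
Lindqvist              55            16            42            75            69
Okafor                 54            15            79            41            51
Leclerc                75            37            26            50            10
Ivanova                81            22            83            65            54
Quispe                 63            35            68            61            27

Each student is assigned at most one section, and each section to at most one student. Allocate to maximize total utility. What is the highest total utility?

This is a one-to-one assignment (maximum-weight bipartite matching).
Optimal: Lindqvist→Section 3pm (69 points), Okafor→Section 10am (79 points), Leclerc→Section 9am (37 points), Ivanova→Section 4pm (81 points), Quispe→Section 11am (61 points) — total 69+79+37+81+61 = 327 points.
Column-greedy (each section in turn goes to its best remaining student) gives 299 points, worse by 28.
Swapping Okafor↔Quispe (Okafor→Section 11am 41 points, Quispe→Section 10am 68 points) loses 31.

Maximum total: 327 points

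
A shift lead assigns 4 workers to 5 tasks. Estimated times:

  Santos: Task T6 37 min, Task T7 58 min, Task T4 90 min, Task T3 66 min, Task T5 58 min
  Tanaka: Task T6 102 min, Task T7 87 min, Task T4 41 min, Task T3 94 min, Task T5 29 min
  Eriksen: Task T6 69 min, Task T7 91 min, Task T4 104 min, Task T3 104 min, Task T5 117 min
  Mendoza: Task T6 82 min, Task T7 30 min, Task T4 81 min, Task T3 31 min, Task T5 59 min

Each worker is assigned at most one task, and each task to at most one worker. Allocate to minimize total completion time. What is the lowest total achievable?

Min total: 187 min

Optimal: Santos→Task T7 (58 min), Tanaka→Task T5 (29 min), Eriksen→Task T6 (69 min), Mendoza→Task T3 (31 min) — total 58+29+69+31 = 187 min.
Column-greedy (each task in turn goes to its cheapest remaining worker) gives 212 min, worse by 25.
Next-best assignment: Santos→Task T6, Tanaka→Task T5, Eriksen→Task T7, Mendoza→Task T3 = 188 min.
No other one-to-one assignment undercuts 187 min.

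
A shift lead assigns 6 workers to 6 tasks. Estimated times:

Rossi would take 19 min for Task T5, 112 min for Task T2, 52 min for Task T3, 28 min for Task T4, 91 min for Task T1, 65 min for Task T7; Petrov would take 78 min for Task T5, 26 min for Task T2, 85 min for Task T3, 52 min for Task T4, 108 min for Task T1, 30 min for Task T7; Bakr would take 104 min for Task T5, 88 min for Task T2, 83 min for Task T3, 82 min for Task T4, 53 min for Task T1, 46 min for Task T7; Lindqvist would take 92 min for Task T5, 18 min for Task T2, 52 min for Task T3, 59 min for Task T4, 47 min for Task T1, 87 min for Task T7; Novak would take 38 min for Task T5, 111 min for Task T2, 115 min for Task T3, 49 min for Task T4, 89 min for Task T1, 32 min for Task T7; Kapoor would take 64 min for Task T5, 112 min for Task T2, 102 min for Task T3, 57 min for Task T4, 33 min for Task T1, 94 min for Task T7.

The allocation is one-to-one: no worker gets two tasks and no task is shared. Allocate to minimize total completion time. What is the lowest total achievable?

This is a one-to-one assignment (minimum-cost bipartite matching).
Optimal: Rossi→Task T4 (28 min), Petrov→Task T2 (26 min), Bakr→Task T7 (46 min), Lindqvist→Task T3 (52 min), Novak→Task T5 (38 min), Kapoor→Task T1 (33 min) — total 28+26+46+52+38+33 = 223 min.
Next-best assignment: Rossi→Task T5, Petrov→Task T2, Bakr→Task T7, Lindqvist→Task T3, Novak→Task T4, Kapoor→Task T1 = 225 min.

Min total: 223 min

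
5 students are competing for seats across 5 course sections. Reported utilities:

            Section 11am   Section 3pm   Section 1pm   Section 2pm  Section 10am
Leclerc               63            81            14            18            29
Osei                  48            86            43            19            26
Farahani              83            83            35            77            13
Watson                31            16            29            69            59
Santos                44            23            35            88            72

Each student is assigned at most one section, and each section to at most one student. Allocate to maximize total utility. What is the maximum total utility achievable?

Max total: 354 points

Optimal: Leclerc→Section 3pm (81 points), Osei→Section 1pm (43 points), Farahani→Section 11am (83 points), Watson→Section 10am (59 points), Santos→Section 2pm (88 points) — total 81+43+83+59+88 = 354 points.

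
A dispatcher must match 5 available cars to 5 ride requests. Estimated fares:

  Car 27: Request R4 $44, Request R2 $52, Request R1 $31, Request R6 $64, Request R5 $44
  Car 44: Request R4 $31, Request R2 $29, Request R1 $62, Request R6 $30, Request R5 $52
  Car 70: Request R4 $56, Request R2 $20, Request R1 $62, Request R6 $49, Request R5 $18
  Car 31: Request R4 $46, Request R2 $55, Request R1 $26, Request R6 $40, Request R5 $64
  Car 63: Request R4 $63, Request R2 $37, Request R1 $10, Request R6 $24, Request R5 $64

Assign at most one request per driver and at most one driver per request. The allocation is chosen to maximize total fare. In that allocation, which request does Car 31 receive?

Optimal: Car 27→Request R6 ($64), Car 44→Request R1 ($62), Car 70→Request R4 ($56), Car 31→Request R2 ($55), Car 63→Request R5 ($64) — total 64+62+56+55+64 = $301.
Max-entry greedy (repeatedly take the single best remaining cell) gives $273, worse by 28.
Car 31's own top request is Request R5 ($64), but forcing Car 31→Request R5 and reassigning the rest optimally gives only $290 — worse by 11.

Car 31 receives Request R2.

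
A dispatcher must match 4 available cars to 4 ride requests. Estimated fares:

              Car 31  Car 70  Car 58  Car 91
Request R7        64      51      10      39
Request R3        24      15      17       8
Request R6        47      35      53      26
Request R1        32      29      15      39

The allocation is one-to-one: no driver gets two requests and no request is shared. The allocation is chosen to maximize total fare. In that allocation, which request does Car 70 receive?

Optimal: Car 31→Request R7 ($64), Car 70→Request R3 ($15), Car 58→Request R6 ($53), Car 91→Request R1 ($39) — total 64+15+53+39 = $171.
Row-greedy (each driver in turn takes its best remaining request) gives $155, worse by 16.
Next-best assignment: Car 31→Request R3, Car 70→Request R7, Car 58→Request R6, Car 91→Request R1 = $167.
Every other assignment is strictly worse.
Car 70's own top request is Request R7 ($51), but forcing Car 70→Request R7 and reassigning the rest optimally gives only $167 — worse by 4.

Car 70 receives Request R3.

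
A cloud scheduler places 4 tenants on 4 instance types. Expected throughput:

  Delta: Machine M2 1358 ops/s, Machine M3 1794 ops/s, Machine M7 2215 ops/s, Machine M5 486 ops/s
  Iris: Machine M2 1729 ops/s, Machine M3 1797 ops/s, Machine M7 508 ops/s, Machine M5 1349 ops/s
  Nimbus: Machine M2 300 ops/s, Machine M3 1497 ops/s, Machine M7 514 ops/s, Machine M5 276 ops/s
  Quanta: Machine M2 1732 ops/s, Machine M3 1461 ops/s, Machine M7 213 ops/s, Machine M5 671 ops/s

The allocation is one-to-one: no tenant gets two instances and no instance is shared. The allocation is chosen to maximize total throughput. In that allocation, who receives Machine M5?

Iris receives Machine M5.

Optimal: Delta→Machine M7 (2215 ops/s), Iris→Machine M5 (1349 ops/s), Nimbus→Machine M3 (1497 ops/s), Quanta→Machine M2 (1732 ops/s) — total 2215+1349+1497+1732 = 6793 ops/s.
Row-greedy (each tenant in turn takes its best remaining instance) gives 4983 ops/s, worse by 1810.
Next-best assignment: Delta→Machine M7, Iris→Machine M2, Nimbus→Machine M3, Quanta→Machine M5 = 6112 ops/s.
Iris's own top instance is Machine M3 (1797 ops/s), but forcing Iris→Machine M3 and reassigning the rest optimally gives only 6020 ops/s — worse by 773.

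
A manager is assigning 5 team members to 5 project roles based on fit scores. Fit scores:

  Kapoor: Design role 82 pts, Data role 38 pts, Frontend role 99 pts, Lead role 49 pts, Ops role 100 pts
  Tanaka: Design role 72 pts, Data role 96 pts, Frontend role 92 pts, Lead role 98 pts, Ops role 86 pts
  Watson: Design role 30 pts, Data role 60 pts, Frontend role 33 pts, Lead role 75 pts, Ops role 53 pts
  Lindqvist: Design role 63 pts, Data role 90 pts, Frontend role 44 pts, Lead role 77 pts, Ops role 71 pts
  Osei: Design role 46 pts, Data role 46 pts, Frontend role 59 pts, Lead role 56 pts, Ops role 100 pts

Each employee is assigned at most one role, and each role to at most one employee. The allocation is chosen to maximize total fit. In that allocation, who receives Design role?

Optimal: Kapoor→Design role (82 pts), Tanaka→Frontend role (92 pts), Watson→Lead role (75 pts), Lindqvist→Data role (90 pts), Osei→Ops role (100 pts) — total 82+92+75+90+100 = 439 pts.
Row-greedy (each employee in turn takes its best remaining role) gives 380 pts, worse by 59.
Next-best assignment: Kapoor→Frontend role, Tanaka→Design role, Watson→Lead role, Lindqvist→Data role, Osei→Ops role = 436 pts.
Checked against all permutations: 439 pts is optimal.
Kapoor's own top role is Ops role (100 pts), but forcing Kapoor→Ops role and reassigning the rest optimally gives only 403 pts — worse by 36.

Kapoor receives Design role.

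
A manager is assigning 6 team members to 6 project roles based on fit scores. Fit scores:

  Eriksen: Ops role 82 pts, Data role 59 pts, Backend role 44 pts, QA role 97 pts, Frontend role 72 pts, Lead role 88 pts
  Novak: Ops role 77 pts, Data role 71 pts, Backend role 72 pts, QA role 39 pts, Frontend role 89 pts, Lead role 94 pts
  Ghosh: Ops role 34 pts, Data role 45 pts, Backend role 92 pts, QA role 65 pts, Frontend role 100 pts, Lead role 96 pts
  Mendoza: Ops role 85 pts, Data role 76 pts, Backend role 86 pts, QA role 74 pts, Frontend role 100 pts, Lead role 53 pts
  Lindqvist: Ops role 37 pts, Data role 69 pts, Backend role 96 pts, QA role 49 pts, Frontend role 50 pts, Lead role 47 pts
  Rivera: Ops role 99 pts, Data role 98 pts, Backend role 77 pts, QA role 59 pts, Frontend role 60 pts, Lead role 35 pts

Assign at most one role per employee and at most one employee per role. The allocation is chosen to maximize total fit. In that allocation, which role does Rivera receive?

Rivera receives Data role.

Optimal: Eriksen→QA role (97 pts), Novak→Lead role (94 pts), Ghosh→Frontend role (100 pts), Mendoza→Ops role (85 pts), Lindqvist→Backend role (96 pts), Rivera→Data role (98 pts) — total 97+94+100+85+96+98 = 570 pts.
Max-entry greedy (repeatedly take the single best remaining cell) gives 562 pts, worse by 8.
Checked against all permutations: 570 pts is optimal.
Rivera's own top role is Ops role (99 pts), but forcing Rivera→Ops role and reassigning the rest optimally gives only 562 pts — worse by 8.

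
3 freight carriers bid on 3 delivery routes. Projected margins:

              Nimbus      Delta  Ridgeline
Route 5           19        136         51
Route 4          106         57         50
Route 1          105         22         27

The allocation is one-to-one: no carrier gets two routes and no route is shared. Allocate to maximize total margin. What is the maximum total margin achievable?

Treat this as an assignment problem: match each carrier to one route.
Optimal: Nimbus→Route 1 ($105k), Delta→Route 5 ($136k), Ridgeline→Route 4 ($50k) — total 105+136+50 = $291k.
Max-entry greedy (repeatedly take the single best remaining cell) gives $269k, worse by 22.
Next-best assignment: Nimbus→Route 4, Delta→Route 5, Ridgeline→Route 1 = $269k.
Every other assignment is strictly worse.

Max total: $291k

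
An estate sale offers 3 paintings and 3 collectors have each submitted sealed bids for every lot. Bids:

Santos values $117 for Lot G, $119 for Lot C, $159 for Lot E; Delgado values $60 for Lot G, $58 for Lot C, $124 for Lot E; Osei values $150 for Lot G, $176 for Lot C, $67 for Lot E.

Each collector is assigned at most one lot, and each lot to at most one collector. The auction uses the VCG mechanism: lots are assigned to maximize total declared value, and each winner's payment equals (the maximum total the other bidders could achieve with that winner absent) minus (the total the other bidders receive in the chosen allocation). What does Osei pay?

Efficient allocation: Santos→Lot G ($117), Delgado→Lot E ($124), Osei→Lot C ($176); total welfare W = $417.
Osei receives Lot C at value $176, so the others get W − 176 = $241.
Without Osei: best allocation of the remaining 2 bidders over all 3 lots is Santos→Lot C ($119), Delgado→Lot E ($124), total $243.
VCG payment = (others' best without Osei) − (others' welfare with Osei) = 243 − 241 = $2.

Osei pays $2.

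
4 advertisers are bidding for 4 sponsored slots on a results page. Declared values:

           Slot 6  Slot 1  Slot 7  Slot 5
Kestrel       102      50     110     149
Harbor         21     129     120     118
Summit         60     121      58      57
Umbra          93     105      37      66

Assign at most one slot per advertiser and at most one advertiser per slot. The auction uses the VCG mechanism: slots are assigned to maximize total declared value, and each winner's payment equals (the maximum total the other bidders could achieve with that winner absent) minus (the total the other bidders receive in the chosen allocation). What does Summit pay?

Summit pays $12.

Efficient allocation: Kestrel→Slot 5 ($149), Harbor→Slot 7 ($120), Summit→Slot 1 ($121), Umbra→Slot 6 ($93); total welfare W = $483.
Summit receives Slot 1 at value $121, so the others get W − 121 = $362.
Without Summit: best allocation of the remaining 3 bidders over all 4 slots is Kestrel→Slot 5 ($149), Harbor→Slot 7 ($120), Umbra→Slot 1 ($105), total $374.
VCG payment = (others' best without Summit) − (others' welfare with Summit) = 374 − 362 = $12.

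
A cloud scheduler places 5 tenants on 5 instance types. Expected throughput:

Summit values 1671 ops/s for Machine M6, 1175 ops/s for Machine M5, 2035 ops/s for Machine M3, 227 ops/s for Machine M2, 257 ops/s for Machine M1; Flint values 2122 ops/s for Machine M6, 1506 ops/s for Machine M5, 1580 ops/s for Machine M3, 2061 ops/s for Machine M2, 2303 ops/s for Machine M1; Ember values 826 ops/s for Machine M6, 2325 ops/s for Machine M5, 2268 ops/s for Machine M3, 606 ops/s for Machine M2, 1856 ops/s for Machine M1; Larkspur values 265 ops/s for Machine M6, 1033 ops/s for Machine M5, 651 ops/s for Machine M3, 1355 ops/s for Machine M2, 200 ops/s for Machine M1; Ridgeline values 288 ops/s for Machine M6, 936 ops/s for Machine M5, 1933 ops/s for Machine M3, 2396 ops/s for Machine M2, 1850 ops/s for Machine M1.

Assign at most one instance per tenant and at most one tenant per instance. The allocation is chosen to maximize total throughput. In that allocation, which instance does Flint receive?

Flint receives Machine M6.

Optimal: Summit→Machine M3 (2035 ops/s), Flint→Machine M6 (2122 ops/s), Ember→Machine M5 (2325 ops/s), Larkspur→Machine M2 (1355 ops/s), Ridgeline→Machine M1 (1850 ops/s) — total 2035+2122+2325+1355+1850 = 9687 ops/s.
Row-greedy (each tenant in turn takes its best remaining instance) gives 8306 ops/s, worse by 1381.
Next-best assignment: Summit→Machine M6, Flint→Machine M1, Ember→Machine M3, Larkspur→Machine M5, Ridgeline→Machine M2 = 9671 ops/s.
Flint's own top instance is Machine M1 (2303 ops/s), but forcing Flint→Machine M1 and reassigning the rest optimally gives only 9671 ops/s — worse by 16.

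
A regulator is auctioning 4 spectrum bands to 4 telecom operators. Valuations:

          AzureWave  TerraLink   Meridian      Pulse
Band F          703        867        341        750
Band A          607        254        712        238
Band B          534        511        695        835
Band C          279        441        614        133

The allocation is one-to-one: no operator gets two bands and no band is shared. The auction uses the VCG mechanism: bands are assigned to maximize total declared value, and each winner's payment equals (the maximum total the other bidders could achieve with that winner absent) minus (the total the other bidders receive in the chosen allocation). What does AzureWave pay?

AzureWave pays $98M.

Efficient allocation: AzureWave→Band A ($607M), TerraLink→Band F ($867M), Meridian→Band C ($614M), Pulse→Band B ($835M); total welfare W = $2923M.
AzureWave receives Band A at value $607M, so the others get W − 607 = $2316M.
Without AzureWave: best allocation of the remaining 3 bidders over all 4 bands is TerraLink→Band F ($867M), Meridian→Band A ($712M), Pulse→Band B ($835M), total $2414M.
VCG payment = (others' best without AzureWave) − (others' welfare with AzureWave) = 2414 − 2316 = $98M.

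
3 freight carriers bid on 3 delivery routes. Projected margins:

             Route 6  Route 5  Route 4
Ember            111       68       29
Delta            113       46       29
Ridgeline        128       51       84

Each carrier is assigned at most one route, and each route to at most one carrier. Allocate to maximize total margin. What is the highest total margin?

Max total: $265k

This is the linear assignment problem.
Optimal: Ember→Route 5 ($68k), Delta→Route 6 ($113k), Ridgeline→Route 4 ($84k) — total 68+113+84 = $265k.
Column-greedy (each route in turn goes to its best remaining carrier) gives $225k, worse by 40.
Next-best assignment: Ember→Route 6, Delta→Route 5, Ridgeline→Route 4 = $241k.
Checked against all permutations: $265k is optimal.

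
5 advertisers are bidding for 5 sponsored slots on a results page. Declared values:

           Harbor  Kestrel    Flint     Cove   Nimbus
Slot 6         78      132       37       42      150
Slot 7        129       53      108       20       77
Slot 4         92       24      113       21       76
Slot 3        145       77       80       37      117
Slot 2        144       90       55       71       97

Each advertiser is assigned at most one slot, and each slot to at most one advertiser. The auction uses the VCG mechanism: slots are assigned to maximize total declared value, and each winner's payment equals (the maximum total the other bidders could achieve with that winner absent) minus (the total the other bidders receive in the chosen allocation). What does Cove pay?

Efficient allocation: Harbor→Slot 7 ($129), Kestrel→Slot 6 ($132), Flint→Slot 4 ($113), Cove→Slot 2 ($71), Nimbus→Slot 3 ($117); total welfare W = $562.
Cove receives Slot 2 at value $71, so the others get W − 71 = $491.
Without Cove: best allocation of the remaining 4 bidders over all 5 slots is Harbor→Slot 2 ($144), Kestrel→Slot 6 ($132), Flint→Slot 4 ($113), Nimbus→Slot 3 ($117), total $506.
VCG payment = (others' best without Cove) − (others' welfare with Cove) = 506 − 491 = $15.

Cove pays $15.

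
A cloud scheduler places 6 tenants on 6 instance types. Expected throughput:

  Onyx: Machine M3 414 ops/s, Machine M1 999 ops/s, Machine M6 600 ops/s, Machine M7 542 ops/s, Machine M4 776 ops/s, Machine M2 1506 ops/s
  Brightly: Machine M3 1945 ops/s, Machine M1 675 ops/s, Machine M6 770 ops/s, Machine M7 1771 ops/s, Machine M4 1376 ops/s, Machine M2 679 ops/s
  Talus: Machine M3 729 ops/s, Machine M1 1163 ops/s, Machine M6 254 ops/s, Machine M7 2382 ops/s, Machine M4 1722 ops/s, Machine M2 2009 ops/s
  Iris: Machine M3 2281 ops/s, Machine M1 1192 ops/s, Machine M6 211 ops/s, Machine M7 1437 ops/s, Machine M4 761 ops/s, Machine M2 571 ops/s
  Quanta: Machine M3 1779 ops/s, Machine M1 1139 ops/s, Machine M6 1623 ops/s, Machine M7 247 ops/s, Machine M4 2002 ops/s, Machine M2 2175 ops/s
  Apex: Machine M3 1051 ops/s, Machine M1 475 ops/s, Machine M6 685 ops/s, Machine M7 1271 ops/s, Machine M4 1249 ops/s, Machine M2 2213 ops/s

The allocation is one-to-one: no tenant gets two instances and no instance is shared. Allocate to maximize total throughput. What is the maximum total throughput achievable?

Maximum total: 10874 ops/s

This is the linear assignment problem.
Optimal: Onyx→Machine M1 (999 ops/s), Brightly→Machine M4 (1376 ops/s), Talus→Machine M7 (2382 ops/s), Iris→Machine M3 (2281 ops/s), Quanta→Machine M6 (1623 ops/s), Apex→Machine M2 (2213 ops/s) — total 999+1376+2382+2281+1623+2213 = 10874 ops/s.
Max-entry greedy (repeatedly take the single best remaining cell) gives 10647 ops/s, worse by 227.
Next-best assignment: Onyx→Machine M1, Brightly→Machine M6, Talus→Machine M7, Iris→Machine M3, Quanta→Machine M4, Apex→Machine M2 = 10647 ops/s.
Swapping Talus↔Quanta (Talus→Machine M6 254 ops/s, Quanta→Machine M7 247 ops/s) loses 3504.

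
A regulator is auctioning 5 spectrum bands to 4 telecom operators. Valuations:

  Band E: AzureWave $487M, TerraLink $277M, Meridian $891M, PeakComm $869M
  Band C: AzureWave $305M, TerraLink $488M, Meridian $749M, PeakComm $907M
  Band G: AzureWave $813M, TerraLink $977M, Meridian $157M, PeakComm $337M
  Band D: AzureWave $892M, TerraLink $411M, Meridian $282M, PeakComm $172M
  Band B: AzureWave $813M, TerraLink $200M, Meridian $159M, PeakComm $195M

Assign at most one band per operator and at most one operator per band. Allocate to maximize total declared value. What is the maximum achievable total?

Optimal: AzureWave→Band D ($892M), TerraLink→Band G ($977M), Meridian→Band E ($891M), PeakComm→Band C ($907M) — total 892+977+891+907 = $3667M.

Maximum total: $3667M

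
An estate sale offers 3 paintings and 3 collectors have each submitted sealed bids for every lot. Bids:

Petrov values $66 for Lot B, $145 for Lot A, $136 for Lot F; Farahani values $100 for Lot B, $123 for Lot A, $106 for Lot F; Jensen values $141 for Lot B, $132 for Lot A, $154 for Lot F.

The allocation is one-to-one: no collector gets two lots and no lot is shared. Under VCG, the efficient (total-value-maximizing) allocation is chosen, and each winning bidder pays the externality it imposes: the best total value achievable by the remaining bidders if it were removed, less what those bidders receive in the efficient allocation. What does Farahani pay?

Efficient allocation: Petrov→Lot F ($136), Farahani→Lot A ($123), Jensen→Lot B ($141); total welfare W = $400.
Farahani receives Lot A at value $123, so the others get W − 123 = $277.
Without Farahani: best allocation of the remaining 2 bidders over all 3 lots is Petrov→Lot A ($145), Jensen→Lot F ($154), total $299.
VCG payment = (others' best without Farahani) − (others' welfare with Farahani) = 299 − 277 = $22.

Farahani pays $22.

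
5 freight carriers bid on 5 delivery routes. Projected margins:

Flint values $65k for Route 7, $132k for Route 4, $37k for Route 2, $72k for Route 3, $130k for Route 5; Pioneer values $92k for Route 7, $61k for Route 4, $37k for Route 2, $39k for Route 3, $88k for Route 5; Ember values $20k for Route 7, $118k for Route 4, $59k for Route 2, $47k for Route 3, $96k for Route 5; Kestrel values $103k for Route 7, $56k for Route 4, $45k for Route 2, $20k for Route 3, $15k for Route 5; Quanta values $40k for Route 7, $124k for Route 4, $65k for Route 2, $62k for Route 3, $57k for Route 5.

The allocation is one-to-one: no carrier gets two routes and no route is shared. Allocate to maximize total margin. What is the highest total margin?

Optimal: Flint→Route 5 ($130k), Pioneer→Route 3 ($39k), Ember→Route 4 ($118k), Kestrel→Route 7 ($103k), Quanta→Route 2 ($65k) — total 130+39+118+103+65 = $455k.

Max total: $455k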